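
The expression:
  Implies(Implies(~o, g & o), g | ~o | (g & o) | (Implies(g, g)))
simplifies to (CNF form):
True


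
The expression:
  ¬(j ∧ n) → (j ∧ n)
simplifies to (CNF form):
j ∧ n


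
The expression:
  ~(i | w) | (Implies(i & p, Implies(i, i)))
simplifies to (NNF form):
True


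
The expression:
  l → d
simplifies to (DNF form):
d ∨ ¬l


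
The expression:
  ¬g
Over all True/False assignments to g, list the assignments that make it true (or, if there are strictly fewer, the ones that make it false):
is true only for:
  g=False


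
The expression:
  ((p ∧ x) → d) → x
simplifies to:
x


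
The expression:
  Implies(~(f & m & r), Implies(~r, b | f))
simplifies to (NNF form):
b | f | r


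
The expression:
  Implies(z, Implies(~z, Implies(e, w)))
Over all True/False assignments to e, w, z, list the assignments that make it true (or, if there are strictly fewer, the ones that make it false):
is always true.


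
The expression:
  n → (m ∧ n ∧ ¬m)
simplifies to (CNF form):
¬n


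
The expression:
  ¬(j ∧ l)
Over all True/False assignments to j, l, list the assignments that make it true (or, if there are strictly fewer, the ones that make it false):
is false only for:
  j=True, l=True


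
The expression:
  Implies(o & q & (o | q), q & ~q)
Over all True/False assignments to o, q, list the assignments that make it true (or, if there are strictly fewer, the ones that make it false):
is false only for:
  o=True, q=True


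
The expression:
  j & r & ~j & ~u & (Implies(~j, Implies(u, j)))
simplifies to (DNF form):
False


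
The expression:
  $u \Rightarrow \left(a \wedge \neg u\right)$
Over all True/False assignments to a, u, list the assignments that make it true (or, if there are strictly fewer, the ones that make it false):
is true only for:
  a=False, u=False;
  a=True, u=False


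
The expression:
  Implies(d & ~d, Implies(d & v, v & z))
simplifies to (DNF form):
True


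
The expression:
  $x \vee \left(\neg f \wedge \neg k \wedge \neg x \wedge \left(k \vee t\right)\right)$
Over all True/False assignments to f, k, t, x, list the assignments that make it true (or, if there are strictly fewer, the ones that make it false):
is false only for:
  f=False, k=False, t=False, x=False;
  f=False, k=True, t=False, x=False;
  f=False, k=True, t=True, x=False;
  f=True, k=False, t=False, x=False;
  f=True, k=False, t=True, x=False;
  f=True, k=True, t=False, x=False;
  f=True, k=True, t=True, x=False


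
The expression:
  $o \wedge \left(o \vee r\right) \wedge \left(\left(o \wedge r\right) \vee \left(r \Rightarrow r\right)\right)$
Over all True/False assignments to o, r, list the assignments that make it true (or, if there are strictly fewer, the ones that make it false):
is true only for:
  o=True, r=False;
  o=True, r=True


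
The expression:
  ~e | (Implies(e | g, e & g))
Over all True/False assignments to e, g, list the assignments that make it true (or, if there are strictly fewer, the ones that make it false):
is false only for:
  e=True, g=False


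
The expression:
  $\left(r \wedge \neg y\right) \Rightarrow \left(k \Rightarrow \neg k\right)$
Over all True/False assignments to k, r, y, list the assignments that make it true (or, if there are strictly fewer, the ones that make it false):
is false only for:
  k=True, r=True, y=False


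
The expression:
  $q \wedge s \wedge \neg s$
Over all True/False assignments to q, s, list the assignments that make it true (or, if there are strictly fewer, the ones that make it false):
is never true.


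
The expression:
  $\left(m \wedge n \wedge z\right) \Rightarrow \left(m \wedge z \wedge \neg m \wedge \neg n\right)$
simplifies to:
$\neg m \vee \neg n \vee \neg z$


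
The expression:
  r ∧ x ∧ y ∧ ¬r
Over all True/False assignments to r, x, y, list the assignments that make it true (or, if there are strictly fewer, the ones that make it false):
is never true.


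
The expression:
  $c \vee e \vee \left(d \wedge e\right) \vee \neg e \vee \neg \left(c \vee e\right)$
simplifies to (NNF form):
$\text{True}$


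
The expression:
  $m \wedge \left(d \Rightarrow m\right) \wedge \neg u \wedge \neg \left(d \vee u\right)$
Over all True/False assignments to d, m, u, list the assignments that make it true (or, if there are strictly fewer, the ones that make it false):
is true only for:
  d=False, m=True, u=False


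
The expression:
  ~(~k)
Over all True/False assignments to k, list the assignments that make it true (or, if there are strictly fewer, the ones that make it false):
is true only for:
  k=True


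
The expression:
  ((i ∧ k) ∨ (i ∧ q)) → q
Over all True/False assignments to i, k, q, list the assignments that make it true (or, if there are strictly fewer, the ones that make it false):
is false only for:
  i=True, k=True, q=False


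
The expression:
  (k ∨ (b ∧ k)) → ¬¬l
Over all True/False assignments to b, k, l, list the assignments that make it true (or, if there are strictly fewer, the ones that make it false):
is false only for:
  b=False, k=True, l=False;
  b=True, k=True, l=False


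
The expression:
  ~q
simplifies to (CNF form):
~q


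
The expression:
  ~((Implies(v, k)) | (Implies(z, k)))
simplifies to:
v & z & ~k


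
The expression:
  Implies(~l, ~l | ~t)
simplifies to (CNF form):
True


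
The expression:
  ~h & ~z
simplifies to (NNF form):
~h & ~z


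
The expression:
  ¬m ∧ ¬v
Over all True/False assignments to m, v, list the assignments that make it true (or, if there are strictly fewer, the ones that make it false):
is true only for:
  m=False, v=False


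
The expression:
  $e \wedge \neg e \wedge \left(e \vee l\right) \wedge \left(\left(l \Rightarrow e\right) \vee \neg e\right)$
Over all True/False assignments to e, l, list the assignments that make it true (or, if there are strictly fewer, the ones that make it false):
is never true.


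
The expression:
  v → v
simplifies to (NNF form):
True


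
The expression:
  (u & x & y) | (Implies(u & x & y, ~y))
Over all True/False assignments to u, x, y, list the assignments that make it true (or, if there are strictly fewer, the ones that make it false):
is always true.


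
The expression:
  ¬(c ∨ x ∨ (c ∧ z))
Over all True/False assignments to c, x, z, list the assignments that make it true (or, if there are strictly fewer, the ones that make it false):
is true only for:
  c=False, x=False, z=False;
  c=False, x=False, z=True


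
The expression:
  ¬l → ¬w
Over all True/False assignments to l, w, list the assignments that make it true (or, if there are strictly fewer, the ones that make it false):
is false only for:
  l=False, w=True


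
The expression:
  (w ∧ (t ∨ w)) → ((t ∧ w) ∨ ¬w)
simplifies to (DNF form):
t ∨ ¬w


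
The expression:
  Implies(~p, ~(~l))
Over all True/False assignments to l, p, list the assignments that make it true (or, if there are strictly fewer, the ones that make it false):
is false only for:
  l=False, p=False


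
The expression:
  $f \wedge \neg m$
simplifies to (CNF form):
$f \wedge \neg m$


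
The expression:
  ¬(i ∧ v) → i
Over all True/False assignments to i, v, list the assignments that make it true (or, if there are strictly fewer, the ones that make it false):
is true only for:
  i=True, v=False;
  i=True, v=True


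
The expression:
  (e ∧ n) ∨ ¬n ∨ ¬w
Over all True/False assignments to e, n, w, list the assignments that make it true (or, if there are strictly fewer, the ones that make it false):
is false only for:
  e=False, n=True, w=True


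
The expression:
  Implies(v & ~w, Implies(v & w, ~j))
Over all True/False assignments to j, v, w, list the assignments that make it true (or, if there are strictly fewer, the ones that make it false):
is always true.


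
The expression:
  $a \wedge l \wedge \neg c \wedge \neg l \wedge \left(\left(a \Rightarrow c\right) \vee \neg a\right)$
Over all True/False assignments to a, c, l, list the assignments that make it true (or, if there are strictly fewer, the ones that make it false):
is never true.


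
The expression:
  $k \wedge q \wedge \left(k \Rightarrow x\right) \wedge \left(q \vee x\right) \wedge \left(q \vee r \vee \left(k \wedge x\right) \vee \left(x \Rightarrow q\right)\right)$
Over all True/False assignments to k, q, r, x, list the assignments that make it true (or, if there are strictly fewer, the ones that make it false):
is true only for:
  k=True, q=True, r=False, x=True;
  k=True, q=True, r=True, x=True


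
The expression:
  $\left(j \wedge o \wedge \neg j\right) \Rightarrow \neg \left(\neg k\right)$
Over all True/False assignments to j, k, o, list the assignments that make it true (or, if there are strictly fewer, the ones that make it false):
is always true.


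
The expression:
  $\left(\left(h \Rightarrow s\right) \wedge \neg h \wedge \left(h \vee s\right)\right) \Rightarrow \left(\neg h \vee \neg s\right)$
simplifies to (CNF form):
$\text{True}$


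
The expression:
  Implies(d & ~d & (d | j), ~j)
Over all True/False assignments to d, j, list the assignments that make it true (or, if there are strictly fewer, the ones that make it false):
is always true.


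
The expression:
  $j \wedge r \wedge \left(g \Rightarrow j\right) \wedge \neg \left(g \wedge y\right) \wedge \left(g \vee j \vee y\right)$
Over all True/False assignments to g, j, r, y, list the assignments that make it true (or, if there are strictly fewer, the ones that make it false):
is true only for:
  g=False, j=True, r=True, y=False;
  g=False, j=True, r=True, y=True;
  g=True, j=True, r=True, y=False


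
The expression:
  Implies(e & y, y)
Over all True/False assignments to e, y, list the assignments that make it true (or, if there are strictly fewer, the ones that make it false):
is always true.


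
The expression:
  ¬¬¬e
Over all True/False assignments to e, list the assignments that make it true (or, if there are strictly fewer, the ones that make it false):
is true only for:
  e=False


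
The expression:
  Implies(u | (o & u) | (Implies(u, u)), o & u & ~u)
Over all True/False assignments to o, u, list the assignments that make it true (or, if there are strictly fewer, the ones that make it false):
is never true.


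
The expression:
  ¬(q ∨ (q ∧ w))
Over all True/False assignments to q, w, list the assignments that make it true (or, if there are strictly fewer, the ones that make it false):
is true only for:
  q=False, w=False;
  q=False, w=True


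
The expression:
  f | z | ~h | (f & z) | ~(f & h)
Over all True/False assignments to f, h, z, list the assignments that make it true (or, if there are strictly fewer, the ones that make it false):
is always true.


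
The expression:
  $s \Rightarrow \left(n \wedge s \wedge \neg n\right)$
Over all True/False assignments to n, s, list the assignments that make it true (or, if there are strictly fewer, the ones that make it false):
is true only for:
  n=False, s=False;
  n=True, s=False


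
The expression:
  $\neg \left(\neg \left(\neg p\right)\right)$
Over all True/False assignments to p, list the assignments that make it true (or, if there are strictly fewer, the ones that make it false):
is true only for:
  p=False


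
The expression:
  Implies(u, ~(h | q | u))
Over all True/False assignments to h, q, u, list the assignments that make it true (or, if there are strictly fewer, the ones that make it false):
is true only for:
  h=False, q=False, u=False;
  h=False, q=True, u=False;
  h=True, q=False, u=False;
  h=True, q=True, u=False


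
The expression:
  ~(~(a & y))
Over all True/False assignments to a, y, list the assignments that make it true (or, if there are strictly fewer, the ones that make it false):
is true only for:
  a=True, y=True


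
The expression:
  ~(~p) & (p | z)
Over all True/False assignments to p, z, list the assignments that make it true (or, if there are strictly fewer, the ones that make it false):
is true only for:
  p=True, z=False;
  p=True, z=True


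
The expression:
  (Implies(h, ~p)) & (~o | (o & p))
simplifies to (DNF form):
(p & ~h) | (~o & ~p)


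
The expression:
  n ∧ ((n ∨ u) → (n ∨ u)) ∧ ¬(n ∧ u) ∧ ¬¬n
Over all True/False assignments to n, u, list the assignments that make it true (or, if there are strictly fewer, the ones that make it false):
is true only for:
  n=True, u=False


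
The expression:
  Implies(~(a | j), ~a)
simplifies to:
True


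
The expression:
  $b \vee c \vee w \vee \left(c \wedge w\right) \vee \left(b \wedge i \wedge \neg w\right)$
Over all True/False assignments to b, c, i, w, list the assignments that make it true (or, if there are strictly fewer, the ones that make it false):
is false only for:
  b=False, c=False, i=False, w=False;
  b=False, c=False, i=True, w=False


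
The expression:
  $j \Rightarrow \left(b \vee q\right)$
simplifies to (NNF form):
$b \vee q \vee \neg j$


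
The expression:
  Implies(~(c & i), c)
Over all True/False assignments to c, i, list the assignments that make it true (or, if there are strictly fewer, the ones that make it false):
is true only for:
  c=True, i=False;
  c=True, i=True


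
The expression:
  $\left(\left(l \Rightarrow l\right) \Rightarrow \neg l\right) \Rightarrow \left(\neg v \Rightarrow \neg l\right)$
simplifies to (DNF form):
$\text{True}$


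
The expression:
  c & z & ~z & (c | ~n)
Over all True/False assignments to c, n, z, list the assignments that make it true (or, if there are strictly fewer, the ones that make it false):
is never true.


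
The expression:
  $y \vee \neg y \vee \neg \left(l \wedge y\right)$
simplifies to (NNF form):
$\text{True}$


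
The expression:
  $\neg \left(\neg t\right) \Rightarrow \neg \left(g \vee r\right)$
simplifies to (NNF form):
$\left(\neg g \wedge \neg r\right) \vee \neg t$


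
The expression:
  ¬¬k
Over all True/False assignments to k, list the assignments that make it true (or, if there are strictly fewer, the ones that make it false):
is true only for:
  k=True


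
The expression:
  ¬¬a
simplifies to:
a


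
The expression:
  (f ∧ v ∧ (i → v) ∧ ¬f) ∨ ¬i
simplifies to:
¬i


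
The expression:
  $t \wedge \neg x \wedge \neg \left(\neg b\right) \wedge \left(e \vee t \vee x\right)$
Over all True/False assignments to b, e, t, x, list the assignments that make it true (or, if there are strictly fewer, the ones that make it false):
is true only for:
  b=True, e=False, t=True, x=False;
  b=True, e=True, t=True, x=False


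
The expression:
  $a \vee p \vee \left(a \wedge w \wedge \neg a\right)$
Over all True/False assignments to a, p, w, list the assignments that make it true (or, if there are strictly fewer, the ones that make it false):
is false only for:
  a=False, p=False, w=False;
  a=False, p=False, w=True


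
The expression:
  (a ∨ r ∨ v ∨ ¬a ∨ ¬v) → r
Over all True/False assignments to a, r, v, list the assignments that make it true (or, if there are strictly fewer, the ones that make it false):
is true only for:
  a=False, r=True, v=False;
  a=False, r=True, v=True;
  a=True, r=True, v=False;
  a=True, r=True, v=True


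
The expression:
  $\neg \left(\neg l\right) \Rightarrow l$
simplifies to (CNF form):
$\text{True}$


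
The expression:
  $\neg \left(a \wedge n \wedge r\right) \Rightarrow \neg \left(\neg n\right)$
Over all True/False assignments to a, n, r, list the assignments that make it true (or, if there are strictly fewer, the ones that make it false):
is true only for:
  a=False, n=True, r=False;
  a=False, n=True, r=True;
  a=True, n=True, r=False;
  a=True, n=True, r=True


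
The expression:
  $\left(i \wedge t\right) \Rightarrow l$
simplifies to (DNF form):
$l \vee \neg i \vee \neg t$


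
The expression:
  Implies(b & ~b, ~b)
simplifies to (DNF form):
True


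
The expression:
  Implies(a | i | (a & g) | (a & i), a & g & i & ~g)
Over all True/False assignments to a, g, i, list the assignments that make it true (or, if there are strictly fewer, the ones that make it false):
is true only for:
  a=False, g=False, i=False;
  a=False, g=True, i=False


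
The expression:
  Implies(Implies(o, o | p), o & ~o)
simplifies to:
False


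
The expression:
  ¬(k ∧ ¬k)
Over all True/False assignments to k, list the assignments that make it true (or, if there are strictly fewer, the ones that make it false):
is always true.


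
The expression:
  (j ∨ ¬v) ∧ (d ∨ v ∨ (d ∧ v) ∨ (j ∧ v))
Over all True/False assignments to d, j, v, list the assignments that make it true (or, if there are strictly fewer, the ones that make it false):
is true only for:
  d=False, j=True, v=True;
  d=True, j=False, v=False;
  d=True, j=True, v=False;
  d=True, j=True, v=True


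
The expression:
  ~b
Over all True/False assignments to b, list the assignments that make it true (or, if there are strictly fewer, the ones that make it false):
is true only for:
  b=False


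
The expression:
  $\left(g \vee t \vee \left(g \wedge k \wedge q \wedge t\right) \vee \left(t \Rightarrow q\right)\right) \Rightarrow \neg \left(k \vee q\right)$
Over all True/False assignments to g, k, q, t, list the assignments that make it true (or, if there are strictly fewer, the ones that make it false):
is true only for:
  g=False, k=False, q=False, t=False;
  g=False, k=False, q=False, t=True;
  g=True, k=False, q=False, t=False;
  g=True, k=False, q=False, t=True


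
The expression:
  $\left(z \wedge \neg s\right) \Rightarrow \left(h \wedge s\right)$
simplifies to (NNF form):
$s \vee \neg z$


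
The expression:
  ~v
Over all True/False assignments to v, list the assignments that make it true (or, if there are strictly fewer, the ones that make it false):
is true only for:
  v=False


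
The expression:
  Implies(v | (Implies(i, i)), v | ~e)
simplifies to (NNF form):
v | ~e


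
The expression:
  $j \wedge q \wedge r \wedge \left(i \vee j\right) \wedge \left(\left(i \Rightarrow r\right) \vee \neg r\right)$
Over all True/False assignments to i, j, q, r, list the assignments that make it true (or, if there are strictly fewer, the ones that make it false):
is true only for:
  i=False, j=True, q=True, r=True;
  i=True, j=True, q=True, r=True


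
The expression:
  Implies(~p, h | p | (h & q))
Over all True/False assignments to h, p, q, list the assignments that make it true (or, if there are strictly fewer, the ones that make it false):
is false only for:
  h=False, p=False, q=False;
  h=False, p=False, q=True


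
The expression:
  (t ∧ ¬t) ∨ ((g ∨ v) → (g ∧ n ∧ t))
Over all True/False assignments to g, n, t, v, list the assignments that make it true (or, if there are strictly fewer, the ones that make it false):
is true only for:
  g=False, n=False, t=False, v=False;
  g=False, n=False, t=True, v=False;
  g=False, n=True, t=False, v=False;
  g=False, n=True, t=True, v=False;
  g=True, n=True, t=True, v=False;
  g=True, n=True, t=True, v=True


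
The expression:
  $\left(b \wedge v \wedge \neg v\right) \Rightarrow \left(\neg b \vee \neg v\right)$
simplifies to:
$\text{True}$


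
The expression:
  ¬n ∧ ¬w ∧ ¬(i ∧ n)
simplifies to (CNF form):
¬n ∧ ¬w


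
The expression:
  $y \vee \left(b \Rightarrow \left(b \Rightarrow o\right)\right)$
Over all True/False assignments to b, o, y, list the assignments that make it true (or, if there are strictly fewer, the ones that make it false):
is false only for:
  b=True, o=False, y=False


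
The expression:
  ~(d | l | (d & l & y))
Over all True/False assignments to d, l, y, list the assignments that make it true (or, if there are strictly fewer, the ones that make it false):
is true only for:
  d=False, l=False, y=False;
  d=False, l=False, y=True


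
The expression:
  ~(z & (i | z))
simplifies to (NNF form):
~z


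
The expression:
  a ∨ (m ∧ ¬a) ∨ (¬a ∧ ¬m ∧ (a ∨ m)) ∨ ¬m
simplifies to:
True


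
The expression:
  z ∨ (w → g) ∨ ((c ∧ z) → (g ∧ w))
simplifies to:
True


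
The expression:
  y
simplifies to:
y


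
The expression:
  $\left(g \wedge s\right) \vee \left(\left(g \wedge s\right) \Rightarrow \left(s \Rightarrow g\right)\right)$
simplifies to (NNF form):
$\text{True}$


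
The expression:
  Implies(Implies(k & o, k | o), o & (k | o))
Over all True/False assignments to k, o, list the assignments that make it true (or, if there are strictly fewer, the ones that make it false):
is true only for:
  k=False, o=True;
  k=True, o=True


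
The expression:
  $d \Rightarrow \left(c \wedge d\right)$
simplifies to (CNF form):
$c \vee \neg d$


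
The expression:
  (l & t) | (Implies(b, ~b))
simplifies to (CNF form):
(l | ~b) & (t | ~b)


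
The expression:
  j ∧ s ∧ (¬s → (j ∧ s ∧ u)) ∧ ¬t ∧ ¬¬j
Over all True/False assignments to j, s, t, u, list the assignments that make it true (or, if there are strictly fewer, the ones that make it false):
is true only for:
  j=True, s=True, t=False, u=False;
  j=True, s=True, t=False, u=True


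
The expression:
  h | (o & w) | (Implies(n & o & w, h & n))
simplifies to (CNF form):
True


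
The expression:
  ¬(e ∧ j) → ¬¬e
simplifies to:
e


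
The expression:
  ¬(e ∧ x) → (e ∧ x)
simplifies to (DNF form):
e ∧ x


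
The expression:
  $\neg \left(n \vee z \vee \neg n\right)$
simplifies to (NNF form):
$\text{False}$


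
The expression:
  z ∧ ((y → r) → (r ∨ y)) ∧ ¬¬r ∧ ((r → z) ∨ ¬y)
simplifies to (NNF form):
r ∧ z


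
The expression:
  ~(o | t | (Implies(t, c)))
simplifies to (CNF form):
False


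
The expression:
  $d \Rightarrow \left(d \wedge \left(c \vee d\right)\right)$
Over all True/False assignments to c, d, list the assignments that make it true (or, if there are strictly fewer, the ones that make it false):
is always true.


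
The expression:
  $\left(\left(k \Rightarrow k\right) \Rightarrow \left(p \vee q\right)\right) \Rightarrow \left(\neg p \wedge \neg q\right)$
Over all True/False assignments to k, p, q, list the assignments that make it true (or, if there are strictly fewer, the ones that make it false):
is true only for:
  k=False, p=False, q=False;
  k=True, p=False, q=False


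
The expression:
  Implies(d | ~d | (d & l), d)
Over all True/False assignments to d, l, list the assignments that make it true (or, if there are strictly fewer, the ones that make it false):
is true only for:
  d=True, l=False;
  d=True, l=True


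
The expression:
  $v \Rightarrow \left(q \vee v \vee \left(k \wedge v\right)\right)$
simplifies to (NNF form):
$\text{True}$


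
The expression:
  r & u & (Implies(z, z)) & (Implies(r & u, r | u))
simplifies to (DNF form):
r & u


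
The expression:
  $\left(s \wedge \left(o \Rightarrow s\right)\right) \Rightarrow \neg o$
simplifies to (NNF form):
$\neg o \vee \neg s$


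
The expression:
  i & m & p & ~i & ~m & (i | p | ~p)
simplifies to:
False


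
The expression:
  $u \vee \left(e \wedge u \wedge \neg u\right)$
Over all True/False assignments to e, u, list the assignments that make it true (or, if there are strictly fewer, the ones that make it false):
is true only for:
  e=False, u=True;
  e=True, u=True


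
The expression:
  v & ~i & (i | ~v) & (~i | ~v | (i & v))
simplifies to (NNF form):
False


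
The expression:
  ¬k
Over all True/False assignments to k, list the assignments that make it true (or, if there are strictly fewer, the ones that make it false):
is true only for:
  k=False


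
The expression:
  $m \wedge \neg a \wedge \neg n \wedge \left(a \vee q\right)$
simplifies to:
$m \wedge q \wedge \neg a \wedge \neg n$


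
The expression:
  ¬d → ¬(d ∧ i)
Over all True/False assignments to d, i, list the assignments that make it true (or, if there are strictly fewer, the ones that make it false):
is always true.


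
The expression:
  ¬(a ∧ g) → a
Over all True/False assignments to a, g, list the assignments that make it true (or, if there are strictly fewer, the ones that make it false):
is true only for:
  a=True, g=False;
  a=True, g=True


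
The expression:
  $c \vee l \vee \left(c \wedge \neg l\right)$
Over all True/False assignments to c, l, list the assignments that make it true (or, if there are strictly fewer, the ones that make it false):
is false only for:
  c=False, l=False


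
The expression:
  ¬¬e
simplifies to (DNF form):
e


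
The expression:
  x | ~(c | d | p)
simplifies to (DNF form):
x | (~c & ~d & ~p)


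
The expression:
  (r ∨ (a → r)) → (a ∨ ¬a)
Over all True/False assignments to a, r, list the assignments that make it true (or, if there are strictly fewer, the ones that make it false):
is always true.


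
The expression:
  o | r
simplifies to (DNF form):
o | r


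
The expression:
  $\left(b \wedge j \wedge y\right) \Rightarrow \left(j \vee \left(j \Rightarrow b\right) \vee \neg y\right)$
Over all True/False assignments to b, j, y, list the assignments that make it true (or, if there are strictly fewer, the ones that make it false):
is always true.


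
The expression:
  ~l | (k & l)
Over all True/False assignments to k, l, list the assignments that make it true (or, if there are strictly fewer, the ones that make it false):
is false only for:
  k=False, l=True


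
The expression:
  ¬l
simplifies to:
¬l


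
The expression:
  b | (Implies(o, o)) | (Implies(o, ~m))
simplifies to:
True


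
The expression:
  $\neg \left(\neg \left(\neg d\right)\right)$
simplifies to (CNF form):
$\neg d$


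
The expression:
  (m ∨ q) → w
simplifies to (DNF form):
w ∨ (¬m ∧ ¬q)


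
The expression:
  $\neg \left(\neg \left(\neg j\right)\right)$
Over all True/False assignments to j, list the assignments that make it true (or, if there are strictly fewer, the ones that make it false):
is true only for:
  j=False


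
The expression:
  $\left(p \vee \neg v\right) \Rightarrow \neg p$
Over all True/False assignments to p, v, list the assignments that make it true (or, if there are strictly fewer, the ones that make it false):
is true only for:
  p=False, v=False;
  p=False, v=True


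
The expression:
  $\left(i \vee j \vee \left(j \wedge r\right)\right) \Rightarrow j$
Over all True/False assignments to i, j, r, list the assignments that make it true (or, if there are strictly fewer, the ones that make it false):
is false only for:
  i=True, j=False, r=False;
  i=True, j=False, r=True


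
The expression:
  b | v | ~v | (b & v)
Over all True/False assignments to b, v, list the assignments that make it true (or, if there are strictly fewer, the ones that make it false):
is always true.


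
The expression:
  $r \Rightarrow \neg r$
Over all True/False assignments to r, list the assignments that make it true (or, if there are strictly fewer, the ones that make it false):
is true only for:
  r=False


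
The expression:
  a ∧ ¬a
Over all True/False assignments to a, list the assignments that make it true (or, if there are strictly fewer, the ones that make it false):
is never true.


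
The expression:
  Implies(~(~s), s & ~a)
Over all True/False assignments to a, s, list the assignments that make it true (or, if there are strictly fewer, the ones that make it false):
is false only for:
  a=True, s=True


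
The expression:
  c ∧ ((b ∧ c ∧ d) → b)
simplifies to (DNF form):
c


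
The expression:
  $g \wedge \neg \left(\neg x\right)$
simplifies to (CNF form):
$g \wedge x$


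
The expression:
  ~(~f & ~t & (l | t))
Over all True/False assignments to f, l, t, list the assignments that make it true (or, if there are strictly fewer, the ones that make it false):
is false only for:
  f=False, l=True, t=False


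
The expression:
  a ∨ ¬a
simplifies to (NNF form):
True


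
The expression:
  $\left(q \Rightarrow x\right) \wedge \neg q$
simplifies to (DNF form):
$\neg q$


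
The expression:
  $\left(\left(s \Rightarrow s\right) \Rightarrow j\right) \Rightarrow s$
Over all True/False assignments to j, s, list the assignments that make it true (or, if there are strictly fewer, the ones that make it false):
is false only for:
  j=True, s=False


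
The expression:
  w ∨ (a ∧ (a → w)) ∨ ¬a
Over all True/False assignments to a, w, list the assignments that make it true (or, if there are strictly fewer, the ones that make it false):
is false only for:
  a=True, w=False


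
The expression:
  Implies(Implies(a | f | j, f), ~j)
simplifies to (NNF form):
~f | ~j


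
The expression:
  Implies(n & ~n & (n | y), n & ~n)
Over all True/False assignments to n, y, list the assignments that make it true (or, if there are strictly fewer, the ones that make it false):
is always true.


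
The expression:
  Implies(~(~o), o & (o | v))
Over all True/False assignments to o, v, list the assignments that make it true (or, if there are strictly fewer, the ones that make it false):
is always true.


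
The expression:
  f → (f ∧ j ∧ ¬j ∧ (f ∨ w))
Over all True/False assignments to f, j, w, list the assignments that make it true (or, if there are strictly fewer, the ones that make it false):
is true only for:
  f=False, j=False, w=False;
  f=False, j=False, w=True;
  f=False, j=True, w=False;
  f=False, j=True, w=True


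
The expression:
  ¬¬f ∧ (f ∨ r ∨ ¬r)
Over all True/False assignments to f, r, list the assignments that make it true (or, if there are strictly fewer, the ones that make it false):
is true only for:
  f=True, r=False;
  f=True, r=True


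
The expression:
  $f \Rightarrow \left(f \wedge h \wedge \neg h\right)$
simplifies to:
$\neg f$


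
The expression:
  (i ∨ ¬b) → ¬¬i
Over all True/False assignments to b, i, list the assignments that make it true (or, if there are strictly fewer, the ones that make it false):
is false only for:
  b=False, i=False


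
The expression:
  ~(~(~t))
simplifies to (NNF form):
~t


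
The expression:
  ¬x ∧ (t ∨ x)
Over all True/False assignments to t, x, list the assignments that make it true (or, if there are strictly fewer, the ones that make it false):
is true only for:
  t=True, x=False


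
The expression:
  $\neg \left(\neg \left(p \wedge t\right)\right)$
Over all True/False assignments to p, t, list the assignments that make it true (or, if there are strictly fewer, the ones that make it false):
is true only for:
  p=True, t=True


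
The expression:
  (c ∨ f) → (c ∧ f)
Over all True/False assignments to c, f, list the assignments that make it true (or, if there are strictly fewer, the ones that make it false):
is true only for:
  c=False, f=False;
  c=True, f=True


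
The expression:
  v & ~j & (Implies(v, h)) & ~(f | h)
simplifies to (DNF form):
False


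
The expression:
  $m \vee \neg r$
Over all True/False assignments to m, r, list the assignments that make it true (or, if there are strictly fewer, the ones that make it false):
is false only for:
  m=False, r=True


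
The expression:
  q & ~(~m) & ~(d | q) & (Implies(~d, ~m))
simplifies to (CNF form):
False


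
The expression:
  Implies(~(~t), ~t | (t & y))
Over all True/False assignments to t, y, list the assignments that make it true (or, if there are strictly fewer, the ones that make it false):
is false only for:
  t=True, y=False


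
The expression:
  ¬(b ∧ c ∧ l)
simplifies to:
¬b ∨ ¬c ∨ ¬l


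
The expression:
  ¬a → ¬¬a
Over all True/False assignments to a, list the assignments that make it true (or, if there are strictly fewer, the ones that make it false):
is true only for:
  a=True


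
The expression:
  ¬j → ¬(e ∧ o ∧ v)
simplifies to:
j ∨ ¬e ∨ ¬o ∨ ¬v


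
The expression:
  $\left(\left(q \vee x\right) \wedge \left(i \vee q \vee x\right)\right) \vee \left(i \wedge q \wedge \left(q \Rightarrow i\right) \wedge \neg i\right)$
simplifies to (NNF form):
$q \vee x$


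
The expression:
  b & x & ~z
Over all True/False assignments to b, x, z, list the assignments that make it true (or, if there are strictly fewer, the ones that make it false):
is true only for:
  b=True, x=True, z=False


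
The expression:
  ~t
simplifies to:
~t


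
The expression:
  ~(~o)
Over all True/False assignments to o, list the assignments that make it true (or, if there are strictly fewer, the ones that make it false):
is true only for:
  o=True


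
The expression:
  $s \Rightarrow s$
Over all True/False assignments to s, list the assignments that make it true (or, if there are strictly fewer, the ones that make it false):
is always true.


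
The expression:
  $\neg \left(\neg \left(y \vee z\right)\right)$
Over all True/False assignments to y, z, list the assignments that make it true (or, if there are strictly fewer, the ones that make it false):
is false only for:
  y=False, z=False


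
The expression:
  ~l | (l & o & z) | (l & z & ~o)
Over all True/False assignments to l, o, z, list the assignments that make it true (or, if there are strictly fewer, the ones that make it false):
is false only for:
  l=True, o=False, z=False;
  l=True, o=True, z=False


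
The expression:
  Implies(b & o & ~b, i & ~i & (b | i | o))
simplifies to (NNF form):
True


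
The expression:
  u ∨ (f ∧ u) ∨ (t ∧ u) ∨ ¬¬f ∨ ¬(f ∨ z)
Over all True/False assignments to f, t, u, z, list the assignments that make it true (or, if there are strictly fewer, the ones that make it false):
is false only for:
  f=False, t=False, u=False, z=True;
  f=False, t=True, u=False, z=True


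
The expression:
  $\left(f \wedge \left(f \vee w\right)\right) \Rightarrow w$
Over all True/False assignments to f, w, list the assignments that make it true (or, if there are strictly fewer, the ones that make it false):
is false only for:
  f=True, w=False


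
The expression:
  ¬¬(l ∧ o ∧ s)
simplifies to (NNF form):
l ∧ o ∧ s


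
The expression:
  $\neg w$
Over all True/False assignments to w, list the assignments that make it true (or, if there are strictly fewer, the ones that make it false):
is true only for:
  w=False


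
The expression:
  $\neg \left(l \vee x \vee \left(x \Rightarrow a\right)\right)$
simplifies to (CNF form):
$\text{False}$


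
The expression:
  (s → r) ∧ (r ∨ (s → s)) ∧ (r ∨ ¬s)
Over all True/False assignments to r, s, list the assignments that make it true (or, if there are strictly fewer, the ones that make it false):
is false only for:
  r=False, s=True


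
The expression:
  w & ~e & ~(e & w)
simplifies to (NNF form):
w & ~e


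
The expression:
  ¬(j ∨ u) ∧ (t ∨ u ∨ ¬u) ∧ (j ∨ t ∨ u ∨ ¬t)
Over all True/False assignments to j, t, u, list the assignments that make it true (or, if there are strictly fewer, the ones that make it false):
is true only for:
  j=False, t=False, u=False;
  j=False, t=True, u=False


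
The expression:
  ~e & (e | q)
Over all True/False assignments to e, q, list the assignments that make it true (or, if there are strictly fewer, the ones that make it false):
is true only for:
  e=False, q=True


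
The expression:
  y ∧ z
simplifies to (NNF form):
y ∧ z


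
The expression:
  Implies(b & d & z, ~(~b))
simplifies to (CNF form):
True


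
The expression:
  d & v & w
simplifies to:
d & v & w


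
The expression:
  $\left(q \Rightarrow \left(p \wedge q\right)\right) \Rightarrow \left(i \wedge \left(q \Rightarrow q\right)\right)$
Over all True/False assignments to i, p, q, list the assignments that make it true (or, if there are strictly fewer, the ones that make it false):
is false only for:
  i=False, p=False, q=False;
  i=False, p=True, q=False;
  i=False, p=True, q=True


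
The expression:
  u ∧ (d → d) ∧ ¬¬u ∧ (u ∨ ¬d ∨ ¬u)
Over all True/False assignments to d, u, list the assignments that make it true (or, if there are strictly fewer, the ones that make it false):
is true only for:
  d=False, u=True;
  d=True, u=True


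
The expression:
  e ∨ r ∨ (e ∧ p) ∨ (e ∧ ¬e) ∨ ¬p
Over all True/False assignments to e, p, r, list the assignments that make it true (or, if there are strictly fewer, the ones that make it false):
is false only for:
  e=False, p=True, r=False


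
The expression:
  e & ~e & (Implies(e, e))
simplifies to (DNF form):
False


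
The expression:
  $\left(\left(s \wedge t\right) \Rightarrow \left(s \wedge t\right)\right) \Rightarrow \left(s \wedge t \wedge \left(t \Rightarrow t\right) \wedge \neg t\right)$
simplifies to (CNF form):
$\text{False}$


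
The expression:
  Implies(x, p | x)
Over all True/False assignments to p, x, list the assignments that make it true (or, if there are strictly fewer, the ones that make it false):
is always true.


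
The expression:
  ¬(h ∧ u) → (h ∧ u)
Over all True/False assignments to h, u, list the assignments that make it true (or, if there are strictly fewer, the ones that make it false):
is true only for:
  h=True, u=True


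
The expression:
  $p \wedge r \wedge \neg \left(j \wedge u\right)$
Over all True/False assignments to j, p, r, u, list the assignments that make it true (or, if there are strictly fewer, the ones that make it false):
is true only for:
  j=False, p=True, r=True, u=False;
  j=False, p=True, r=True, u=True;
  j=True, p=True, r=True, u=False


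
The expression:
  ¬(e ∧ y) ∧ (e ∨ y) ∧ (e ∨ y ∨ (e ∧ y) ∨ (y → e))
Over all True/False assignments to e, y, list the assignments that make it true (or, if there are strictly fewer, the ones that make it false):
is true only for:
  e=False, y=True;
  e=True, y=False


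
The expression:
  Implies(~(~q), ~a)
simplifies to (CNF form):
~a | ~q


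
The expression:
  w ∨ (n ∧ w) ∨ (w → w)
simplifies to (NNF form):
True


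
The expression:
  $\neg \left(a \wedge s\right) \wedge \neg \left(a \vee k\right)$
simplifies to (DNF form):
$\neg a \wedge \neg k$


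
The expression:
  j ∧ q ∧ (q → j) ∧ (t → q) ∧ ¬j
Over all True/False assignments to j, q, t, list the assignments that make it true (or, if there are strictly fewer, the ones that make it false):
is never true.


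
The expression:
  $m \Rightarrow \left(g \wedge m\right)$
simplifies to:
$g \vee \neg m$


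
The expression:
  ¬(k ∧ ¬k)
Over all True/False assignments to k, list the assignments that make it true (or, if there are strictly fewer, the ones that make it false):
is always true.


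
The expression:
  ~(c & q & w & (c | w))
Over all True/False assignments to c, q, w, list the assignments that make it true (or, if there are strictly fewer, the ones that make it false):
is false only for:
  c=True, q=True, w=True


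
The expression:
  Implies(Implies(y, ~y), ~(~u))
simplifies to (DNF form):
u | y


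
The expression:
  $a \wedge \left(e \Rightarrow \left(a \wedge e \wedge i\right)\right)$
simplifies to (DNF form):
$\left(a \wedge i\right) \vee \left(a \wedge \neg e\right)$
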